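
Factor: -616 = -1*2^3*7^1*11^1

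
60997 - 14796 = 46201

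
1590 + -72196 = -70606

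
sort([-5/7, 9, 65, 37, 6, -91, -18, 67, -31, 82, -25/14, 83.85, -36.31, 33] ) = [-91, -36.31, -31, -18, -25/14, -5/7, 6, 9, 33, 37, 65, 67, 82, 83.85] 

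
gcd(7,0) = 7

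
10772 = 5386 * 2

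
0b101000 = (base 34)16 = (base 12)34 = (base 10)40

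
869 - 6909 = -6040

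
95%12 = 11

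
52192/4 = 13048 = 13048.00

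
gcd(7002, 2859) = 3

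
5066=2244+2822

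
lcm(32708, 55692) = 2060604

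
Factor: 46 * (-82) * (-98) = 2^3 * 7^2 * 23^1 * 41^1 = 369656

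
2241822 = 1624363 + 617459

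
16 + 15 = 31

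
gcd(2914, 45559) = 1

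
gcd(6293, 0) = 6293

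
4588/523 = 8+404/523 ≈ 8.77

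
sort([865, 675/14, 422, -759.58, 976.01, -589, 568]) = [-759.58, -589, 675/14, 422, 568, 865, 976.01]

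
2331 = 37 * 63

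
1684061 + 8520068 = 10204129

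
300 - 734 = -434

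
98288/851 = 115 + 423/851 ≈ 115.50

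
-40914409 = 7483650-48398059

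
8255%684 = 47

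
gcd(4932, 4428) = 36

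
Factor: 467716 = 2^2*116929^1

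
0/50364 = 0 = 0.00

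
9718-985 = 8733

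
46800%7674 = 756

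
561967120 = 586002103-24034983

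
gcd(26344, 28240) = 8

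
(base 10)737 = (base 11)610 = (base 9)1008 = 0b1011100001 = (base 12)515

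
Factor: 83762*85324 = 2^3*7^1*31^1*83^1*193^1*257^1 = 7146908888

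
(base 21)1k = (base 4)221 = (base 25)1g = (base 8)51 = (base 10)41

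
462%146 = 24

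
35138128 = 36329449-1191321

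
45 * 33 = 1485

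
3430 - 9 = 3421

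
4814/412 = 11+141/206≈11.68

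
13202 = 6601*2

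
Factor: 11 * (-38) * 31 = -1 * 2^1 * 11^1 * 19^1 * 31^1 = -12958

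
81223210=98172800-16949590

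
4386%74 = 20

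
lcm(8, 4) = 8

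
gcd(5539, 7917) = 29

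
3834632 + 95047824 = 98882456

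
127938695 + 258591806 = 386530501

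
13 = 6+7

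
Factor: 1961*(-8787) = -1*3^1*29^1*37^1*53^1*101^1 = -17231307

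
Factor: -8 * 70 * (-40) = 2^7 * 5^2 * 7^1 = 22400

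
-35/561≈-0.0624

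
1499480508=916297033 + 583183475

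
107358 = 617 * 174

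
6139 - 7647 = -1508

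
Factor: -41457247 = -1 * 13^1 * 23^1 * 61^1 * 2273^1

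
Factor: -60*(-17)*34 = 2^3*3^1*5^1*17^2 = 34680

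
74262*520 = 38616240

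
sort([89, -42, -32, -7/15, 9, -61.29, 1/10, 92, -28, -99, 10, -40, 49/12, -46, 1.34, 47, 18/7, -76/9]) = [-99, -61.29, -46, -42, -40, -32, -28, -76/9, -7/15, 1/10, 1.34, 18/7, 49/12, 9, 10, 47, 89, 92]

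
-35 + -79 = -114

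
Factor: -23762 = -1 * 2^1 * 109^2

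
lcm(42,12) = 84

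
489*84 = 41076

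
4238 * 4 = 16952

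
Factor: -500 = -1 * 2^2 * 5^3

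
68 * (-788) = -53584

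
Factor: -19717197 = -1*3^1*71^1*92569^1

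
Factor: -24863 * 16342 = -1 * 2^1 * 23^2 * 47^1 * 8171^1 = -406311146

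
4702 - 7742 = -3040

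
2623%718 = 469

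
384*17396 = 6680064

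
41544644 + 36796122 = 78340766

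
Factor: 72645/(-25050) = -1 * 2^(-1) * 5^(-1) * 29^1 = -29/10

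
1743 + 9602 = 11345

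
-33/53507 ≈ -0.000617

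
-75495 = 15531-91026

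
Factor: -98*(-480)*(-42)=-1*2^7*3^2*5^1*7^3=-1975680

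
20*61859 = 1237180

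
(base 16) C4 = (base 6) 524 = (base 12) 144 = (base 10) 196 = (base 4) 3010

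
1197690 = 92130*13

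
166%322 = 166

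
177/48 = 59/16 ≈ 3.69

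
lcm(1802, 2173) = 73882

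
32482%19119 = 13363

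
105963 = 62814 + 43149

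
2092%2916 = 2092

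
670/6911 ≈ 0.0969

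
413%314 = 99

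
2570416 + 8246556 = 10816972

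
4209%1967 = 275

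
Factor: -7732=-1*2^2*1933^1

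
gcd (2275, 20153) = 7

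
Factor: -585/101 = -1 * 3^2 * 5^1 * 13^1 * 101^(-1)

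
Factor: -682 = -1*2^1*11^1*31^1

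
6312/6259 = 1+53/6259≈1.01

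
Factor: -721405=-1*5^1*223^1*647^1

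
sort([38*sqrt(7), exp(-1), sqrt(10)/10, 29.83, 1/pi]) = [sqrt(10)/10, 1/pi, exp(-1), 29.83, 38*sqrt(7)]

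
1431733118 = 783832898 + 647900220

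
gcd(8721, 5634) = 9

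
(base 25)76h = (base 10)4542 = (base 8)10676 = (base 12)2766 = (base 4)1012332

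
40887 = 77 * 531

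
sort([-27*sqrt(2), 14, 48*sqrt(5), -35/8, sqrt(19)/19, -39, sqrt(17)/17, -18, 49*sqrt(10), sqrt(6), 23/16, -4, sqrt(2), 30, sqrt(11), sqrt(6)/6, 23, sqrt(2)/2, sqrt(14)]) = [-39, -27*sqrt(2), -18, -35/8, -4, sqrt(19)/19, sqrt(17)/17, sqrt(6)/6, sqrt(2)/2, sqrt(2), 23/16, sqrt(6), sqrt(11), sqrt(14), 14, 23, 30, 48*sqrt(5), 49*sqrt(10)]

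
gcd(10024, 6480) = 8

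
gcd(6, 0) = 6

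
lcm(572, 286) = 572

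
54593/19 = 2873 + 6/19≈2873.32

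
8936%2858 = 362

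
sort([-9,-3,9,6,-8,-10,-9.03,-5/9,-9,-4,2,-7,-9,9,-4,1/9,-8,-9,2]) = [-10,-9.03,-9,-9,-9,-9,-8,-8,-7,-4,-4,-3,-5/9,1/9,2,2,6,9,9]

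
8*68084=544672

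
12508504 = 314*39836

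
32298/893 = 36 + 150/893 ≈ 36.17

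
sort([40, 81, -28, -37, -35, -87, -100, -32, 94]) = [-100, -87, -37, -35, -32, -28, 40, 81, 94]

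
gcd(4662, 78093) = 9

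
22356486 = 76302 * 293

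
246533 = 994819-748286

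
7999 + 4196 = 12195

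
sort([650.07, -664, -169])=[-664, -169, 650.07]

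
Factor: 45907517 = 23^1*1995979^1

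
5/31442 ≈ 0.000159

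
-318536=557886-876422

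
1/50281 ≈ 0.0000199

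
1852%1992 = 1852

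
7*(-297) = -2079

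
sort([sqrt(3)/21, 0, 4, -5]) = [-5, 0, sqrt(3)/21, 4]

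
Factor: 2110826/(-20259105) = -1*2^1*3^(-1)*5^(-1)*1055413^1*1350607^(-1)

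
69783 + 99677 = 169460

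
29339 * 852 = 24996828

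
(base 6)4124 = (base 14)496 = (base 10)916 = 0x394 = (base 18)2eg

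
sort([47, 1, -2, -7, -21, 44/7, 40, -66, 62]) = [-66, -21, -7, -2, 1, 44/7, 40, 47, 62]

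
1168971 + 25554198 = 26723169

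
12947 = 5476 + 7471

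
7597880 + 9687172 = 17285052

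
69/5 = 13 + 4/5 = 13.80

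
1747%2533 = 1747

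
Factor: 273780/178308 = 3^1 * 5^1 * 13^1 * 127^(-1) = 195/127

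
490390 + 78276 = 568666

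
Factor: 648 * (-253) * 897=-1 * 2^3 * 3^5 * 11^1 * 13^1 * 23^2=-147057768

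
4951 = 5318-367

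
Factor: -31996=-1*2^2*19^1*421^1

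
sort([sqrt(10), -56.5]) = [-56.5, sqrt(10)]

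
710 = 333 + 377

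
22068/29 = 760 + 28/29 ≈ 760.97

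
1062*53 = 56286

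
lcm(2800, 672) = 16800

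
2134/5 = 426 + 4/5 = 426.80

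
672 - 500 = 172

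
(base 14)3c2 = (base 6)3302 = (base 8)1366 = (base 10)758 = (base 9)1032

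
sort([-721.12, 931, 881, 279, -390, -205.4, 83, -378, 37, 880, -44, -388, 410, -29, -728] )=[-728, -721.12, -390, -388, -378, -205.4, -44, -29, 37, 83, 279, 410, 880, 881, 931] 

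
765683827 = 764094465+1589362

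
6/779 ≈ 0.00770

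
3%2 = 1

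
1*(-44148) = -44148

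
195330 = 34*5745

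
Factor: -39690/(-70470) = 3^(-1)*7^2*29^(-1) = 49/87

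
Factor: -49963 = -1 * 17^1 * 2939^1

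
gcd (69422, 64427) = 1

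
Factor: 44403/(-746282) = -1 * 2^(-1) * 3^1 * 19^1 * 479^(-1) = -57/958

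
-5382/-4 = 1345 + 1/2 = 1345.50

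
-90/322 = -45/161 ≈ -0.280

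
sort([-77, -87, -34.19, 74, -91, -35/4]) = [-91, -87, -77, -34.19, -35/4, 74]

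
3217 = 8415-5198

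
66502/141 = 471 + 91/141 ≈ 471.65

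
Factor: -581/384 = -1*2^(-7)*3^(-1)*7^1*83^1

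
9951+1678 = 11629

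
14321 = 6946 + 7375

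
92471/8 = 11558 + 7/8 ≈ 11558.88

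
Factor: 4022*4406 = 2^2*2011^1*2203^1 = 17720932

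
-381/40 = -9 - 21/40 ≈ -9.53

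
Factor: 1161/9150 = 2^(-1) * 3^2 * 5^(-2) * 43^1 * 61^(-1) = 387/3050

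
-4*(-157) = 628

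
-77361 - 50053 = -127414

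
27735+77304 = 105039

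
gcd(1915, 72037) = 1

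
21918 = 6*3653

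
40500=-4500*(-9)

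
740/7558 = 370/3779 ≈ 0.0979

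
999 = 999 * 1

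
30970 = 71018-40048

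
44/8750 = 22/4375 ≈ 0.00503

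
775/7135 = 155/1427 ≈ 0.109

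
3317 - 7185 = -3868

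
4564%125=64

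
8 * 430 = 3440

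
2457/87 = 819/29 ≈ 28.24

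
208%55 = 43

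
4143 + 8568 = 12711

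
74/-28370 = -37/14185 ≈ -0.00261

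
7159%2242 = 433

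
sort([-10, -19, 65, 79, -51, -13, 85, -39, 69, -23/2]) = [-51, -39, -19, -13, -23/2, -10, 65, 69, 79, 85]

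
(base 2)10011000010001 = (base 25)fek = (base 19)17ih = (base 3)111100221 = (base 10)9745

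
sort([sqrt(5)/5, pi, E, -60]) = [-60, sqrt(5)/5, E, pi]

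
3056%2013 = 1043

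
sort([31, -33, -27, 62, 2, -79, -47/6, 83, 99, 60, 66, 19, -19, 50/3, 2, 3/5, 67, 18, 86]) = [-79, -33, -27, -19, -47/6, 3/5, 2, 2, 50/3, 18, 19, 31, 60, 62, 66, 67, 83, 86, 99]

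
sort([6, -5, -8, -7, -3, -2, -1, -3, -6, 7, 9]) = [-8, -7, -6, -5, -3, -3, -2, -1, 6, 7, 9]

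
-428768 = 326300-755068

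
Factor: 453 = 3^1*151^1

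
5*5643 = 28215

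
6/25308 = 1/4218 ≈ 0.000237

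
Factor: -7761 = -1*3^1*13^1*199^1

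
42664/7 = 6094 + 6/7 ≈ 6094.86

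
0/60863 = 0 = 0.00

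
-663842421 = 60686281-724528702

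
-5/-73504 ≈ 0.0000680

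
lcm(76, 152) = 152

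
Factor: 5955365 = 5^1*13^1*91621^1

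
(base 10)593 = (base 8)1121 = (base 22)14l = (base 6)2425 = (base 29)kd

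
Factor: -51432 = -1*2^3*3^1*2143^1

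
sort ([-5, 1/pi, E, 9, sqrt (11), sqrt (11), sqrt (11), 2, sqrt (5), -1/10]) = [-5, -1/10, 1/pi, 2, sqrt (5), E, sqrt (11), sqrt (11), sqrt (11), 9]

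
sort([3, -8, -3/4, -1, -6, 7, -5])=[-8, -6, -5, -1, -3/4, 3, 7]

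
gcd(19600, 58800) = 19600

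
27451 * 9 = 247059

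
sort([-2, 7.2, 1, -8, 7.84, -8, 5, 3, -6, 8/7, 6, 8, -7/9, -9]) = [-9, -8, -8, -6, -2, -7/9, 1, 8/7, 3, 5, 6, 7.2, 7.84, 8]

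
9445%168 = 37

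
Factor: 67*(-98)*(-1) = 2^1*7^2*67^1 = 6566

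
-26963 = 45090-72053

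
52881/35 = 1510 + 31/35 ≈ 1510.89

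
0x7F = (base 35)3M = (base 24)57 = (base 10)127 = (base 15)87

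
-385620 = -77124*5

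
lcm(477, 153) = 8109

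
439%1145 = 439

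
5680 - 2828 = 2852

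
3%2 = 1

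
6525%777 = 309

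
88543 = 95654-7111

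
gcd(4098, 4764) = 6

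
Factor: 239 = 239^1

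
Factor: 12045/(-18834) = -1*2^(-1)*5^1*11^1*43^(-1) = -55/86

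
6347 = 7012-665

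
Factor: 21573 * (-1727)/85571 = -1 * 3^3 * 11^1 * 17^1 * 47^1 * 157^1 * 85571^(-1) = -37256571/85571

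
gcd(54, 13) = 1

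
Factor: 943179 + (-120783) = 2^2 * 3^1 * 19^1 * 3607^1 = 822396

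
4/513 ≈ 0.00780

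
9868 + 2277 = 12145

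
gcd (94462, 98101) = 1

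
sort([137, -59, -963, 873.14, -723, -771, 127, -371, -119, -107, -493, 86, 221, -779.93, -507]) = [-963, -779.93, -771, -723, -507, -493, -371, -119, -107, -59, 86, 127, 137, 221, 873.14]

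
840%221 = 177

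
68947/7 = 9849 + 4/7 ≈ 9849.57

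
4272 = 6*712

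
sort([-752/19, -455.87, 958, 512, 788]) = [-455.87, -752/19, 512, 788, 958]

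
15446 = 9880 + 5566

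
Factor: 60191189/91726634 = 2^(-1) * 45863317^(-1) * 60191189^1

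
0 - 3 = -3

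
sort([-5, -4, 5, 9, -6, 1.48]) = [-6, -5, -4, 1.48, 5, 9]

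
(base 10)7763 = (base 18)15h5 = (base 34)6ob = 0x1e53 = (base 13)36c2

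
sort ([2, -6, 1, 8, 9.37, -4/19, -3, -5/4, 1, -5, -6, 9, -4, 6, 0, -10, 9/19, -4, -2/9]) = [-10, -6, -6, -5, -4, -4, -3, -5/4, -2/9, -4/19, 0, 9/19, 1, 1, 2, 6, 8, 9, 9.37]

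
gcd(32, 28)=4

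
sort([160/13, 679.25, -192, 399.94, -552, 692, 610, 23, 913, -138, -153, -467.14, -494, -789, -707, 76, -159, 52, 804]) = [-789, -707, -552, -494, -467.14, -192, -159, -153, -138, 160/13, 23, 52, 76, 399.94, 610, 679.25, 692, 804, 913]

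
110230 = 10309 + 99921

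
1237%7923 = 1237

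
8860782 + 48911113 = 57771895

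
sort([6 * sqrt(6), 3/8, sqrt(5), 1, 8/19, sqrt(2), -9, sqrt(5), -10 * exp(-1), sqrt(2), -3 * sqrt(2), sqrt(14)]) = [-9, -3 * sqrt(2), -10 * exp(-1), 3/8, 8/19, 1, sqrt(2), sqrt(2), sqrt(5), sqrt(5), sqrt(14), 6 * sqrt(6)]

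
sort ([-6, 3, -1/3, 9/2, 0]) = [-6, -1/3, 0, 3, 9/2]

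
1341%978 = 363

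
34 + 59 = 93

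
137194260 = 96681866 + 40512394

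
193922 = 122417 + 71505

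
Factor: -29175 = -1 * 3^1 * 5^2 * 389^1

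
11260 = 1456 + 9804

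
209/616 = 19/56≈0.339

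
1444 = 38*38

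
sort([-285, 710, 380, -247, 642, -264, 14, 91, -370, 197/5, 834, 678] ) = [-370, -285, -264, -247, 14, 197/5, 91, 380, 642, 678, 710, 834] 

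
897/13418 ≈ 0.0669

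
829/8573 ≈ 0.0967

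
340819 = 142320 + 198499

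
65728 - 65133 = 595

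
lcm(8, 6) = 24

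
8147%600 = 347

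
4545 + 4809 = 9354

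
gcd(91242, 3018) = 6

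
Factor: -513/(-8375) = 3^3*5^(-3)*19^1*67^(-1) 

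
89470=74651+14819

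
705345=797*885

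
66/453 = 22/151 ≈ 0.146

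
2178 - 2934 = -756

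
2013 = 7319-5306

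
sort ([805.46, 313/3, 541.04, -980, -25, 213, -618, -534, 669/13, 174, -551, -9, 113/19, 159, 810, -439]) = [-980, -618, -551, -534, -439, -25, -9, 113/19, 669/13, 313/3, 159, 174, 213, 541.04, 805.46, 810]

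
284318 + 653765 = 938083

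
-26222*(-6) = 157332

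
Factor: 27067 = 27067^1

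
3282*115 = 377430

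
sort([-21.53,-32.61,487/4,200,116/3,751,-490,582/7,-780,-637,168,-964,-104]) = [-964,-780,-637,-490,-104,-32.61,-21.53,116/3,582/7,487/4,168,200,751]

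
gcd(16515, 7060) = 5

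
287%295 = 287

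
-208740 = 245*(-852)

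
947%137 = 125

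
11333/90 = 125 + 83/90 ≈ 125.92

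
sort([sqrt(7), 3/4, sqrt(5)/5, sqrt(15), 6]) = [sqrt(5)/5, 3/4, sqrt(7), sqrt(15), 6]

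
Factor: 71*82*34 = 2^2*17^1*41^1*71^1 = 197948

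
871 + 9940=10811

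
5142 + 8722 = 13864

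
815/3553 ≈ 0.229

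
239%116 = 7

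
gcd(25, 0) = 25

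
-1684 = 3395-5079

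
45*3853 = 173385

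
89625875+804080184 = 893706059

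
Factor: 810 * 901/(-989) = -1 * 2^1 * 3^4 * 5^1 * 17^1 * 23^(-1) * 43^(-1) * 53^1 = -729810/989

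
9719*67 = 651173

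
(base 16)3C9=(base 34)SH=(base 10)969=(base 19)2D0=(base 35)RO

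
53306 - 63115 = -9809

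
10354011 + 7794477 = 18148488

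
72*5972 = 429984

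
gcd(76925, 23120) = 85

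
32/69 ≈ 0.464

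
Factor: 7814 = 2^1*3907^1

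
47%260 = 47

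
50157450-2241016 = 47916434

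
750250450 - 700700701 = 49549749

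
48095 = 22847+25248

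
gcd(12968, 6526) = 2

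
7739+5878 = 13617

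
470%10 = 0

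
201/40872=67/13624 ≈ 0.00492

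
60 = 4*15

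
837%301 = 235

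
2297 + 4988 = 7285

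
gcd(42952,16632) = 56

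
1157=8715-7558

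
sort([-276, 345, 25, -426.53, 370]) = [-426.53, -276, 25, 345, 370]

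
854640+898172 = 1752812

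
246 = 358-112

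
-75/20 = -3-3/4 = -3.75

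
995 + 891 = 1886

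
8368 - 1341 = 7027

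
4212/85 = 49+47/85 ≈ 49.55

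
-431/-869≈0.496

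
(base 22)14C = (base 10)584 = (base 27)LH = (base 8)1110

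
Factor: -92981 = -1*7^1*37^1*359^1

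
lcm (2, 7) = 14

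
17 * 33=561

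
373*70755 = 26391615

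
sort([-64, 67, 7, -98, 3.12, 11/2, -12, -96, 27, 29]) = [-98, -96, -64, -12, 3.12, 11/2, 7, 27, 29, 67]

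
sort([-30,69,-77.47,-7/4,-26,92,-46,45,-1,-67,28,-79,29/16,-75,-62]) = [-79,-77.47,-75,-67,-62,-46,-30,-26,-7/4,-1,29/16,28,45,69,92]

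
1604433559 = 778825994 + 825607565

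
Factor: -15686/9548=-1*2^(-1)*7^(-1)*23^1=-23/14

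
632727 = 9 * 70303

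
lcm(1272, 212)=1272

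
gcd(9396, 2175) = 87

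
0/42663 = 0 = 0.00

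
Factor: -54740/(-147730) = 2^1*7^1*11^(-1)*23^1*79^(-1) = 322/869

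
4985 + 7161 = 12146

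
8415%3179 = 2057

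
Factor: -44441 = -1 * 19^1 * 2339^1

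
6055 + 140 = 6195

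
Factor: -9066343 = -1 * 11^1 * 13^2 * 4877^1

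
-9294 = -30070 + 20776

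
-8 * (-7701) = 61608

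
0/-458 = 0 = 0.00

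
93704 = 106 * 884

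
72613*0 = 0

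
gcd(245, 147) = 49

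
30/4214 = 15/2107 ≈ 0.00712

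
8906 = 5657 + 3249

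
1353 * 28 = 37884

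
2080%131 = 115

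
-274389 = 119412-393801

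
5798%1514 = 1256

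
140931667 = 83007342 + 57924325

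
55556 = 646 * 86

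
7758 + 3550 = 11308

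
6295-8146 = -1851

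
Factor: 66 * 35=2^1 * 3^1 * 5^1 * 7^1 * 11^1=2310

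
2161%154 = 5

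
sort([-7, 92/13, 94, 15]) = [-7, 92/13, 15, 94]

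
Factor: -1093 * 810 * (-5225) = 2^1 * 3^4 * 5^3 * 11^1 * 19^1 * 1093^1 = 4625849250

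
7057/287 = 24 + 169/287 ≈ 24.59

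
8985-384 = 8601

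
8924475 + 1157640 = 10082115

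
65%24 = 17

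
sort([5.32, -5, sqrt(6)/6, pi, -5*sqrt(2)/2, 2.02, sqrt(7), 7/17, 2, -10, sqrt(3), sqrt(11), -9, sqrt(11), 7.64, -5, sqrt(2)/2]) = [-10, -9, -5, -5, -5*sqrt(2)/2, sqrt(6)/6, 7/17, sqrt(2)/2, sqrt(3), 2, 2.02, sqrt(7), pi, sqrt(11), sqrt(11), 5.32, 7.64]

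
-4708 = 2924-7632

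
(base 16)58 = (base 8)130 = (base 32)2o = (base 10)88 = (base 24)3g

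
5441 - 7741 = -2300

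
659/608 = 1 + 51/608 ≈ 1.08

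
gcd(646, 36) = 2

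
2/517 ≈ 0.00387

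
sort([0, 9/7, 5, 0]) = [0, 0, 9/7, 5]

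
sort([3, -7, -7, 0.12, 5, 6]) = [-7, -7, 0.12, 3, 5, 6]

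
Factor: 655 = 5^1*131^1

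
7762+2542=10304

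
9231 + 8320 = 17551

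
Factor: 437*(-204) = -1*2^2*3^1*17^1*19^1*23^1 = -89148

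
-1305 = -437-868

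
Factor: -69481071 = -1*3^4*11^1*29^1*2689^1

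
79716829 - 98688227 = -18971398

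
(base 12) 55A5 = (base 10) 9485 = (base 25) F4A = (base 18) 1B4H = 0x250D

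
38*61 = 2318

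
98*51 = 4998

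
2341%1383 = 958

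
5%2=1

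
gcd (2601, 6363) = 9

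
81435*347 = 28257945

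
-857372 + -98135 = -955507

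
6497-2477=4020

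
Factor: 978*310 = 2^2*3^1*5^1*31^1*163^1 = 303180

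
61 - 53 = 8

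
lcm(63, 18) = 126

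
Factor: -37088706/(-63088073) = 2^1*3^1*53^(-1)*443^(-1)*2687^(-1)*6181451^1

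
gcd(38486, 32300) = 2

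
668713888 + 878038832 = 1546752720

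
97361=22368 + 74993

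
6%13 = 6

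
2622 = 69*38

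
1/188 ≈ 0.00532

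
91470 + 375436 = 466906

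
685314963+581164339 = 1266479302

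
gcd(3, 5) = 1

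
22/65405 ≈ 0.000336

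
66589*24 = 1598136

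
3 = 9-6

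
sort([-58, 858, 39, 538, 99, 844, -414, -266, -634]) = [-634, -414, -266, -58, 39, 99, 538, 844, 858]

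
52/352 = 13/88 ≈ 0.148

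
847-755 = 92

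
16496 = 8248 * 2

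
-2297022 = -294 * 7813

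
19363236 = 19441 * 996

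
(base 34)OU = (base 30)S6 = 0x34E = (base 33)PL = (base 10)846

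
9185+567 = 9752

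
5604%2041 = 1522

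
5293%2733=2560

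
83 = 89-6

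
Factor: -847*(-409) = 7^1*11^2*409^1 = 346423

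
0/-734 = 0 = 0.00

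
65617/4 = 16404+1/4 = 16404.25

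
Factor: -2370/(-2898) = 3^(-1)*5^1*7^(-1)*23^(-1)*79^1 = 395/483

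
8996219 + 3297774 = 12293993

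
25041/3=8347=8347.00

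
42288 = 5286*8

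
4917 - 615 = 4302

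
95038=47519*2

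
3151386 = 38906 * 81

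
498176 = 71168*7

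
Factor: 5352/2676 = 2^1 = 2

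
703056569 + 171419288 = 874475857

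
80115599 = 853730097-773614498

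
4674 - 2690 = 1984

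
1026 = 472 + 554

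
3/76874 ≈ 0.0000390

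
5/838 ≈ 0.00597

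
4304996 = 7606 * 566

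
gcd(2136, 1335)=267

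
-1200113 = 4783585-5983698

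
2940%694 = 164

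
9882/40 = 247 + 1/20 = 247.05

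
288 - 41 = 247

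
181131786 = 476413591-295281805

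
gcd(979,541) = 1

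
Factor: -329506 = -1*2^1*67^1*2459^1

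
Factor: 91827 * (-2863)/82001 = -1 * 3^3 * 7^1 * 19^1 * 43^(-1) * 179^1 * 409^1 * 1907^(-1) = -262900701/82001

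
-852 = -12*71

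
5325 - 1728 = 3597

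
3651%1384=883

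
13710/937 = 14 + 592/937 ≈ 14.63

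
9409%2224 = 513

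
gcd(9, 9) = 9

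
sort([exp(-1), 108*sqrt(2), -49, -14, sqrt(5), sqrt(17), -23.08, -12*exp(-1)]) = [-49, -23.08, -14, -12*exp(-1), exp(-1), sqrt(5), sqrt(17), 108*sqrt(2)]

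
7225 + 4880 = 12105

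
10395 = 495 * 21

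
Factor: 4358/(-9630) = -1 * 3^(-2) * 5^(-1) * 107^(-1) * 2179^1 = -2179/4815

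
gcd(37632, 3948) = 84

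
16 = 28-12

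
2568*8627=22154136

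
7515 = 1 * 7515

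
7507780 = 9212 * 815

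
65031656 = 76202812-11171156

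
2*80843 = 161686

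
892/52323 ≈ 0.0170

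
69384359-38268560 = 31115799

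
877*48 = 42096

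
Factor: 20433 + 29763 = 2^2*3^1*47^1*89^1 = 50196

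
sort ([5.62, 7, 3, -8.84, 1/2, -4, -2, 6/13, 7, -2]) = [-8.84, -4, -2, -2, 6/13, 1/2, 3, 5.62, 7, 7]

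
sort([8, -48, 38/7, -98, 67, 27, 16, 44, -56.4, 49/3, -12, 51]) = [-98, -56.4, -48, -12, 38/7, 8, 16, 49/3, 27, 44, 51, 67]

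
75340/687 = 109+457/687 ≈ 109.67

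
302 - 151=151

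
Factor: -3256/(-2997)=2^3*3^(-4)*11^1=88/81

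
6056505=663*9135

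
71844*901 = 64731444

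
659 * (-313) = -206267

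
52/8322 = 26/4161 ≈ 0.00625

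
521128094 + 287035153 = 808163247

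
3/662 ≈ 0.00453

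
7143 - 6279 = 864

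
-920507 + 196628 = -723879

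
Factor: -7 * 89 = -1 * 7^1 * 89^1 = -623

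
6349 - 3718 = 2631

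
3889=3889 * 1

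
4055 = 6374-2319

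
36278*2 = 72556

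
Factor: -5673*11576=-1*2^3*3^1*31^1*61^1*1447^1=-65670648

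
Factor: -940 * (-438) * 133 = 2^3 * 3^1 * 5^1 * 7^1 * 19^1 * 47^1 * 73^1 = 54758760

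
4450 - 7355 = -2905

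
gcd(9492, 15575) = 7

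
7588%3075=1438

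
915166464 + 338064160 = 1253230624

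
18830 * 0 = 0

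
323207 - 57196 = 266011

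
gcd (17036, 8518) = 8518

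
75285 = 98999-23714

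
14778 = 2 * 7389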